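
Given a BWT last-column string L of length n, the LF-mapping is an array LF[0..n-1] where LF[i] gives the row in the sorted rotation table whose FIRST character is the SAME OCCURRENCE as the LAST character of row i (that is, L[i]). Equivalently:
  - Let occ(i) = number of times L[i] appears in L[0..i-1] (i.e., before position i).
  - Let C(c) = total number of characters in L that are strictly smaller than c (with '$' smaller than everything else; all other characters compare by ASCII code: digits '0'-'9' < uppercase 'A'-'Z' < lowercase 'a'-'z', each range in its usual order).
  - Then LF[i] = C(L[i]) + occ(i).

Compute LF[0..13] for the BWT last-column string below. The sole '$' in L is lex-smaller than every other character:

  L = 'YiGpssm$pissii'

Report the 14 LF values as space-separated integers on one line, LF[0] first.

Char counts: '$':1, 'G':1, 'Y':1, 'i':4, 'm':1, 'p':2, 's':4
C (first-col start): C('$')=0, C('G')=1, C('Y')=2, C('i')=3, C('m')=7, C('p')=8, C('s')=10
L[0]='Y': occ=0, LF[0]=C('Y')+0=2+0=2
L[1]='i': occ=0, LF[1]=C('i')+0=3+0=3
L[2]='G': occ=0, LF[2]=C('G')+0=1+0=1
L[3]='p': occ=0, LF[3]=C('p')+0=8+0=8
L[4]='s': occ=0, LF[4]=C('s')+0=10+0=10
L[5]='s': occ=1, LF[5]=C('s')+1=10+1=11
L[6]='m': occ=0, LF[6]=C('m')+0=7+0=7
L[7]='$': occ=0, LF[7]=C('$')+0=0+0=0
L[8]='p': occ=1, LF[8]=C('p')+1=8+1=9
L[9]='i': occ=1, LF[9]=C('i')+1=3+1=4
L[10]='s': occ=2, LF[10]=C('s')+2=10+2=12
L[11]='s': occ=3, LF[11]=C('s')+3=10+3=13
L[12]='i': occ=2, LF[12]=C('i')+2=3+2=5
L[13]='i': occ=3, LF[13]=C('i')+3=3+3=6

Answer: 2 3 1 8 10 11 7 0 9 4 12 13 5 6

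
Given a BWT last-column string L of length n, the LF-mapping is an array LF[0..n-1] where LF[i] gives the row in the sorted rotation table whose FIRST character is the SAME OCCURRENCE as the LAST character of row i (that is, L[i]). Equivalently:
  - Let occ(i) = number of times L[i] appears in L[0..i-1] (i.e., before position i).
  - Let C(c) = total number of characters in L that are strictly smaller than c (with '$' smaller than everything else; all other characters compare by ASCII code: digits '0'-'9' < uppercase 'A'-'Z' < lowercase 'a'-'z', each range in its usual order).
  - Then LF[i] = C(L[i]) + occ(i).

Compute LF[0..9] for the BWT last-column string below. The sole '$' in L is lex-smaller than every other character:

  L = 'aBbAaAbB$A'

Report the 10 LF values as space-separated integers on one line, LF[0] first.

Char counts: '$':1, 'A':3, 'B':2, 'a':2, 'b':2
C (first-col start): C('$')=0, C('A')=1, C('B')=4, C('a')=6, C('b')=8
L[0]='a': occ=0, LF[0]=C('a')+0=6+0=6
L[1]='B': occ=0, LF[1]=C('B')+0=4+0=4
L[2]='b': occ=0, LF[2]=C('b')+0=8+0=8
L[3]='A': occ=0, LF[3]=C('A')+0=1+0=1
L[4]='a': occ=1, LF[4]=C('a')+1=6+1=7
L[5]='A': occ=1, LF[5]=C('A')+1=1+1=2
L[6]='b': occ=1, LF[6]=C('b')+1=8+1=9
L[7]='B': occ=1, LF[7]=C('B')+1=4+1=5
L[8]='$': occ=0, LF[8]=C('$')+0=0+0=0
L[9]='A': occ=2, LF[9]=C('A')+2=1+2=3

Answer: 6 4 8 1 7 2 9 5 0 3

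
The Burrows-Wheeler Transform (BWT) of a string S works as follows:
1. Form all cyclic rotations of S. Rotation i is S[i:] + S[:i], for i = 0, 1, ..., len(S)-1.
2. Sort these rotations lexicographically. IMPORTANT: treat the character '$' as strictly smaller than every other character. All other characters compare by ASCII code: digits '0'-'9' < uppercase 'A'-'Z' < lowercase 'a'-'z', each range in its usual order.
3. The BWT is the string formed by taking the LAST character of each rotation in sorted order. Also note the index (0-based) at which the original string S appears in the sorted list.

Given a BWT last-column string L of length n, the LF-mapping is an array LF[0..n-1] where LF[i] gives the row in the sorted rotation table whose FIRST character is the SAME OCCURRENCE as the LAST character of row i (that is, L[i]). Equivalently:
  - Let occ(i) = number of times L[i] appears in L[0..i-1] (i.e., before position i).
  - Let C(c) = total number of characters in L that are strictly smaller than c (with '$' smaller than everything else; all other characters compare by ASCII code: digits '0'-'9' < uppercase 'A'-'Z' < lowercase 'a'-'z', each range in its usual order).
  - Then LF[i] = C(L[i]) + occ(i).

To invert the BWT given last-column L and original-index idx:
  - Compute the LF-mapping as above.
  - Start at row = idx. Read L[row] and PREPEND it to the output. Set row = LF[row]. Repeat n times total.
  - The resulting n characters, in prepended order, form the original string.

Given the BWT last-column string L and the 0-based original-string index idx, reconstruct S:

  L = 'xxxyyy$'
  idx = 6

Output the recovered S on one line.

Answer: yyyxxx$

Derivation:
LF mapping: 1 2 3 4 5 6 0
Walk LF starting at row 6, prepending L[row]:
  step 1: row=6, L[6]='$', prepend. Next row=LF[6]=0
  step 2: row=0, L[0]='x', prepend. Next row=LF[0]=1
  step 3: row=1, L[1]='x', prepend. Next row=LF[1]=2
  step 4: row=2, L[2]='x', prepend. Next row=LF[2]=3
  step 5: row=3, L[3]='y', prepend. Next row=LF[3]=4
  step 6: row=4, L[4]='y', prepend. Next row=LF[4]=5
  step 7: row=5, L[5]='y', prepend. Next row=LF[5]=6
Reversed output: yyyxxx$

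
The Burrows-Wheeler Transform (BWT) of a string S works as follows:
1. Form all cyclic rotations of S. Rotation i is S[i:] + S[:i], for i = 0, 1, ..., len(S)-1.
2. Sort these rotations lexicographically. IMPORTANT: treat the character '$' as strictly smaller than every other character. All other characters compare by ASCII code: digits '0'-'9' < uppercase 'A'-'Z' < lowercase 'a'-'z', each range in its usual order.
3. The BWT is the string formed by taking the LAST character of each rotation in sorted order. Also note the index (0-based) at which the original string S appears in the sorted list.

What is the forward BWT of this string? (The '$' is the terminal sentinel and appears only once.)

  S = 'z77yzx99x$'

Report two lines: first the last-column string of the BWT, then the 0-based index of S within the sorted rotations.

Answer: xz7x99z7$y
8

Derivation:
All 10 rotations (rotation i = S[i:]+S[:i]):
  rot[0] = z77yzx99x$
  rot[1] = 77yzx99x$z
  rot[2] = 7yzx99x$z7
  rot[3] = yzx99x$z77
  rot[4] = zx99x$z77y
  rot[5] = x99x$z77yz
  rot[6] = 99x$z77yzx
  rot[7] = 9x$z77yzx9
  rot[8] = x$z77yzx99
  rot[9] = $z77yzx99x
Sorted (with $ < everything):
  sorted[0] = $z77yzx99x  (last char: 'x')
  sorted[1] = 77yzx99x$z  (last char: 'z')
  sorted[2] = 7yzx99x$z7  (last char: '7')
  sorted[3] = 99x$z77yzx  (last char: 'x')
  sorted[4] = 9x$z77yzx9  (last char: '9')
  sorted[5] = x$z77yzx99  (last char: '9')
  sorted[6] = x99x$z77yz  (last char: 'z')
  sorted[7] = yzx99x$z77  (last char: '7')
  sorted[8] = z77yzx99x$  (last char: '$')
  sorted[9] = zx99x$z77y  (last char: 'y')
Last column: xz7x99z7$y
Original string S is at sorted index 8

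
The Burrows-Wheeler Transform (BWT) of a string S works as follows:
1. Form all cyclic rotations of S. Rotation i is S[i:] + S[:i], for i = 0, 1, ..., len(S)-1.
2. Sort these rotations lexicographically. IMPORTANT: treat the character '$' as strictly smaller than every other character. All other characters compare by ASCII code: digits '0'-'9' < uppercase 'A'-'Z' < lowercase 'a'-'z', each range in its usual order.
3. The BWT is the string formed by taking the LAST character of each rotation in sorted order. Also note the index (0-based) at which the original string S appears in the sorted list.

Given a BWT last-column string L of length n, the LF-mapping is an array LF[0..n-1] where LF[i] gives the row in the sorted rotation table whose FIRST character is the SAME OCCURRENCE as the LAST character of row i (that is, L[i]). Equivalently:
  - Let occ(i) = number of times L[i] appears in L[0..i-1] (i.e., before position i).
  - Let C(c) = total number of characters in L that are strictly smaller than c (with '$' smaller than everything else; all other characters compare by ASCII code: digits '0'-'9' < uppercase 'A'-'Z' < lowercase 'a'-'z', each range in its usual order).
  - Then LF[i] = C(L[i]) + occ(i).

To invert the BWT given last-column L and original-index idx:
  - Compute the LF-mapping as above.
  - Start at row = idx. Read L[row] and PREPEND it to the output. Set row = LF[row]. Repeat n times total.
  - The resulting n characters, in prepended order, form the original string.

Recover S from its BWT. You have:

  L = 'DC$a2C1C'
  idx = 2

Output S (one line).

Answer: 2CCaC1D$

Derivation:
LF mapping: 6 3 0 7 2 4 1 5
Walk LF starting at row 2, prepending L[row]:
  step 1: row=2, L[2]='$', prepend. Next row=LF[2]=0
  step 2: row=0, L[0]='D', prepend. Next row=LF[0]=6
  step 3: row=6, L[6]='1', prepend. Next row=LF[6]=1
  step 4: row=1, L[1]='C', prepend. Next row=LF[1]=3
  step 5: row=3, L[3]='a', prepend. Next row=LF[3]=7
  step 6: row=7, L[7]='C', prepend. Next row=LF[7]=5
  step 7: row=5, L[5]='C', prepend. Next row=LF[5]=4
  step 8: row=4, L[4]='2', prepend. Next row=LF[4]=2
Reversed output: 2CCaC1D$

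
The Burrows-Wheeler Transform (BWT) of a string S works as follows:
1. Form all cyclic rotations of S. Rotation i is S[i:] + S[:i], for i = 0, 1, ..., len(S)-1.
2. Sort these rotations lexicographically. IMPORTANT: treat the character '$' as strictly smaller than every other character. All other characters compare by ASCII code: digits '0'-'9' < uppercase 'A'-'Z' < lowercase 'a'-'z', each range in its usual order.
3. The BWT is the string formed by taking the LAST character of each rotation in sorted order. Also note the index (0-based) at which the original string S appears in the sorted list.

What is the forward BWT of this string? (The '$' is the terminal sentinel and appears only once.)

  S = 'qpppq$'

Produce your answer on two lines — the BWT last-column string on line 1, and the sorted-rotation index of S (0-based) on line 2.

Answer: qqppp$
5

Derivation:
All 6 rotations (rotation i = S[i:]+S[:i]):
  rot[0] = qpppq$
  rot[1] = pppq$q
  rot[2] = ppq$qp
  rot[3] = pq$qpp
  rot[4] = q$qppp
  rot[5] = $qpppq
Sorted (with $ < everything):
  sorted[0] = $qpppq  (last char: 'q')
  sorted[1] = pppq$q  (last char: 'q')
  sorted[2] = ppq$qp  (last char: 'p')
  sorted[3] = pq$qpp  (last char: 'p')
  sorted[4] = q$qppp  (last char: 'p')
  sorted[5] = qpppq$  (last char: '$')
Last column: qqppp$
Original string S is at sorted index 5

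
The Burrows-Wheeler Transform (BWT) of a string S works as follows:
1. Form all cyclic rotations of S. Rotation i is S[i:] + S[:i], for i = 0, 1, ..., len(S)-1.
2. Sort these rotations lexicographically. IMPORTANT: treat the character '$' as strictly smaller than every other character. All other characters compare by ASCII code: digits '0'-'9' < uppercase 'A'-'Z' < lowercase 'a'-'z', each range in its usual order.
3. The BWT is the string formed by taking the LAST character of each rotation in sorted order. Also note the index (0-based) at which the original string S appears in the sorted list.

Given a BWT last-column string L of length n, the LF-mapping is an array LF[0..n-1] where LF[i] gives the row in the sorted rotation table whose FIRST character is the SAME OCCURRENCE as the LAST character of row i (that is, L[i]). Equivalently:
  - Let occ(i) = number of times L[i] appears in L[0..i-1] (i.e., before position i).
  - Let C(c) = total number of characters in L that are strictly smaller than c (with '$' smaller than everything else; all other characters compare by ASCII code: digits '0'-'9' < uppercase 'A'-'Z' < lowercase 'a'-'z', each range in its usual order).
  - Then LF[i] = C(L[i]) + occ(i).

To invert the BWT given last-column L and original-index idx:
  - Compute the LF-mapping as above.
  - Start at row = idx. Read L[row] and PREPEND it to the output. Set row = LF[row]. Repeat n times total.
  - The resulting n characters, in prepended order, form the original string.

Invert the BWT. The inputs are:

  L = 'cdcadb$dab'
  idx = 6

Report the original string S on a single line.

Answer: cadbddabc$

Derivation:
LF mapping: 5 7 6 1 8 3 0 9 2 4
Walk LF starting at row 6, prepending L[row]:
  step 1: row=6, L[6]='$', prepend. Next row=LF[6]=0
  step 2: row=0, L[0]='c', prepend. Next row=LF[0]=5
  step 3: row=5, L[5]='b', prepend. Next row=LF[5]=3
  step 4: row=3, L[3]='a', prepend. Next row=LF[3]=1
  step 5: row=1, L[1]='d', prepend. Next row=LF[1]=7
  step 6: row=7, L[7]='d', prepend. Next row=LF[7]=9
  step 7: row=9, L[9]='b', prepend. Next row=LF[9]=4
  step 8: row=4, L[4]='d', prepend. Next row=LF[4]=8
  step 9: row=8, L[8]='a', prepend. Next row=LF[8]=2
  step 10: row=2, L[2]='c', prepend. Next row=LF[2]=6
Reversed output: cadbddabc$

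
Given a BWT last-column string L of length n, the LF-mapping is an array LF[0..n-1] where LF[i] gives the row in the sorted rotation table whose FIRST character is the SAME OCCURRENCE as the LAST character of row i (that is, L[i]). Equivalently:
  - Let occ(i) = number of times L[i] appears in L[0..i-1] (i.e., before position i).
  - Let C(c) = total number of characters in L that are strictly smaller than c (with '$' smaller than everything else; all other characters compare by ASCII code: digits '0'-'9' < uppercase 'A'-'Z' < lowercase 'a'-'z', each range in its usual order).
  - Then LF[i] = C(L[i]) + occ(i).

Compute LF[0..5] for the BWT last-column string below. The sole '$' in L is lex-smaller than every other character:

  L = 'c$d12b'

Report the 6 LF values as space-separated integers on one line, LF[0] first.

Char counts: '$':1, '1':1, '2':1, 'b':1, 'c':1, 'd':1
C (first-col start): C('$')=0, C('1')=1, C('2')=2, C('b')=3, C('c')=4, C('d')=5
L[0]='c': occ=0, LF[0]=C('c')+0=4+0=4
L[1]='$': occ=0, LF[1]=C('$')+0=0+0=0
L[2]='d': occ=0, LF[2]=C('d')+0=5+0=5
L[3]='1': occ=0, LF[3]=C('1')+0=1+0=1
L[4]='2': occ=0, LF[4]=C('2')+0=2+0=2
L[5]='b': occ=0, LF[5]=C('b')+0=3+0=3

Answer: 4 0 5 1 2 3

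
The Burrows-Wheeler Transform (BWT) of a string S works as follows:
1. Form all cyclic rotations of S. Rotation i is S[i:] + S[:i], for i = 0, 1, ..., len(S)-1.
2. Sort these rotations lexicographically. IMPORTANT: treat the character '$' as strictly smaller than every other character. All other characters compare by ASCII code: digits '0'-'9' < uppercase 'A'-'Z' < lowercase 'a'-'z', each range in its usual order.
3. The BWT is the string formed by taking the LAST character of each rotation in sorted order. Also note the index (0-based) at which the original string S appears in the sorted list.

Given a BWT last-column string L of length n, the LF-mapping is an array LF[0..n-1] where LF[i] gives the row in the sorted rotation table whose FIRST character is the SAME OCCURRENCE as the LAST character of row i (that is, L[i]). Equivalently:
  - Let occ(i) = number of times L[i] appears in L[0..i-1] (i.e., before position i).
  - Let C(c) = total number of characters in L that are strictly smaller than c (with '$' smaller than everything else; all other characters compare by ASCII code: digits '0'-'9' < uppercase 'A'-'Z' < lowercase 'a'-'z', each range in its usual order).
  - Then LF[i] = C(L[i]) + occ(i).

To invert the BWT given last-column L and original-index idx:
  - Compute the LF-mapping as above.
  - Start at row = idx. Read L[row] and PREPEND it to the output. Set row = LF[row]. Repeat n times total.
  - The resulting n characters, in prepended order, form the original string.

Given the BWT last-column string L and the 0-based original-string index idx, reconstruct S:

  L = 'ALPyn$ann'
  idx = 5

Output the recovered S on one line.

LF mapping: 1 2 3 8 5 0 4 6 7
Walk LF starting at row 5, prepending L[row]:
  step 1: row=5, L[5]='$', prepend. Next row=LF[5]=0
  step 2: row=0, L[0]='A', prepend. Next row=LF[0]=1
  step 3: row=1, L[1]='L', prepend. Next row=LF[1]=2
  step 4: row=2, L[2]='P', prepend. Next row=LF[2]=3
  step 5: row=3, L[3]='y', prepend. Next row=LF[3]=8
  step 6: row=8, L[8]='n', prepend. Next row=LF[8]=7
  step 7: row=7, L[7]='n', prepend. Next row=LF[7]=6
  step 8: row=6, L[6]='a', prepend. Next row=LF[6]=4
  step 9: row=4, L[4]='n', prepend. Next row=LF[4]=5
Reversed output: nannyPLA$

Answer: nannyPLA$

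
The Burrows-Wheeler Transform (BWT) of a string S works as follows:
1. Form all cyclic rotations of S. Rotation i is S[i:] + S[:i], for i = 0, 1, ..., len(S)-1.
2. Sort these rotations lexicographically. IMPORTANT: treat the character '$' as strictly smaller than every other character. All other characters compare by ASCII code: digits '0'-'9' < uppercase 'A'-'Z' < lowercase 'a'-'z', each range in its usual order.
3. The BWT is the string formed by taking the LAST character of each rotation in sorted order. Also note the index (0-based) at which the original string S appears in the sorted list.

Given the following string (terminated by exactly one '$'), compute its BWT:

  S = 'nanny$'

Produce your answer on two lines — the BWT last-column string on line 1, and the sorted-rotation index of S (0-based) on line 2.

Answer: yn$ann
2

Derivation:
All 6 rotations (rotation i = S[i:]+S[:i]):
  rot[0] = nanny$
  rot[1] = anny$n
  rot[2] = nny$na
  rot[3] = ny$nan
  rot[4] = y$nann
  rot[5] = $nanny
Sorted (with $ < everything):
  sorted[0] = $nanny  (last char: 'y')
  sorted[1] = anny$n  (last char: 'n')
  sorted[2] = nanny$  (last char: '$')
  sorted[3] = nny$na  (last char: 'a')
  sorted[4] = ny$nan  (last char: 'n')
  sorted[5] = y$nann  (last char: 'n')
Last column: yn$ann
Original string S is at sorted index 2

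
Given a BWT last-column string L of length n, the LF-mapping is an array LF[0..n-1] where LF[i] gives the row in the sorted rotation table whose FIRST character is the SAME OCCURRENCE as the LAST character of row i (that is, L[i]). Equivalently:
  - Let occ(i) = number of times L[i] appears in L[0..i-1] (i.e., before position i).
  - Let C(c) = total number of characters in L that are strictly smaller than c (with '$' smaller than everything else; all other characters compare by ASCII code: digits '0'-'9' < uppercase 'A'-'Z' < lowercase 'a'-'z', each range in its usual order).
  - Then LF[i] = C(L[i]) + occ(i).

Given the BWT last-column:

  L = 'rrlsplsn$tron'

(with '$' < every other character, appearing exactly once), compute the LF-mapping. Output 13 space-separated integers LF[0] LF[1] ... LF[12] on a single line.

Char counts: '$':1, 'l':2, 'n':2, 'o':1, 'p':1, 'r':3, 's':2, 't':1
C (first-col start): C('$')=0, C('l')=1, C('n')=3, C('o')=5, C('p')=6, C('r')=7, C('s')=10, C('t')=12
L[0]='r': occ=0, LF[0]=C('r')+0=7+0=7
L[1]='r': occ=1, LF[1]=C('r')+1=7+1=8
L[2]='l': occ=0, LF[2]=C('l')+0=1+0=1
L[3]='s': occ=0, LF[3]=C('s')+0=10+0=10
L[4]='p': occ=0, LF[4]=C('p')+0=6+0=6
L[5]='l': occ=1, LF[5]=C('l')+1=1+1=2
L[6]='s': occ=1, LF[6]=C('s')+1=10+1=11
L[7]='n': occ=0, LF[7]=C('n')+0=3+0=3
L[8]='$': occ=0, LF[8]=C('$')+0=0+0=0
L[9]='t': occ=0, LF[9]=C('t')+0=12+0=12
L[10]='r': occ=2, LF[10]=C('r')+2=7+2=9
L[11]='o': occ=0, LF[11]=C('o')+0=5+0=5
L[12]='n': occ=1, LF[12]=C('n')+1=3+1=4

Answer: 7 8 1 10 6 2 11 3 0 12 9 5 4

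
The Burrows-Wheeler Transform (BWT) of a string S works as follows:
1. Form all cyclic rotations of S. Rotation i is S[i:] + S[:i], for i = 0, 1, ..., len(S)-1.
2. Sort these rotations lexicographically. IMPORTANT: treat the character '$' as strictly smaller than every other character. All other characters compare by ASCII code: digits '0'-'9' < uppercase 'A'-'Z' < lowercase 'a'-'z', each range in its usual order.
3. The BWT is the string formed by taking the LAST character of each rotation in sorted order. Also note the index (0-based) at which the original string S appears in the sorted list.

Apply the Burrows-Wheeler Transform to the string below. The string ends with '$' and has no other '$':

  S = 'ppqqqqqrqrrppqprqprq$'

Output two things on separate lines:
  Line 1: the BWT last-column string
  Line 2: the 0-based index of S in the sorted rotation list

Answer: qr$ppqqrrppqqqqrrppqq
2

Derivation:
All 21 rotations (rotation i = S[i:]+S[:i]):
  rot[0] = ppqqqqqrqrrppqprqprq$
  rot[1] = pqqqqqrqrrppqprqprq$p
  rot[2] = qqqqqrqrrppqprqprq$pp
  rot[3] = qqqqrqrrppqprqprq$ppq
  rot[4] = qqqrqrrppqprqprq$ppqq
  rot[5] = qqrqrrppqprqprq$ppqqq
  rot[6] = qrqrrppqprqprq$ppqqqq
  rot[7] = rqrrppqprqprq$ppqqqqq
  rot[8] = qrrppqprqprq$ppqqqqqr
  rot[9] = rrppqprqprq$ppqqqqqrq
  rot[10] = rppqprqprq$ppqqqqqrqr
  rot[11] = ppqprqprq$ppqqqqqrqrr
  rot[12] = pqprqprq$ppqqqqqrqrrp
  rot[13] = qprqprq$ppqqqqqrqrrpp
  rot[14] = prqprq$ppqqqqqrqrrppq
  rot[15] = rqprq$ppqqqqqrqrrppqp
  rot[16] = qprq$ppqqqqqrqrrppqpr
  rot[17] = prq$ppqqqqqrqrrppqprq
  rot[18] = rq$ppqqqqqrqrrppqprqp
  rot[19] = q$ppqqqqqrqrrppqprqpr
  rot[20] = $ppqqqqqrqrrppqprqprq
Sorted (with $ < everything):
  sorted[0] = $ppqqqqqrqrrppqprqprq  (last char: 'q')
  sorted[1] = ppqprqprq$ppqqqqqrqrr  (last char: 'r')
  sorted[2] = ppqqqqqrqrrppqprqprq$  (last char: '$')
  sorted[3] = pqprqprq$ppqqqqqrqrrp  (last char: 'p')
  sorted[4] = pqqqqqrqrrppqprqprq$p  (last char: 'p')
  sorted[5] = prq$ppqqqqqrqrrppqprq  (last char: 'q')
  sorted[6] = prqprq$ppqqqqqrqrrppq  (last char: 'q')
  sorted[7] = q$ppqqqqqrqrrppqprqpr  (last char: 'r')
  sorted[8] = qprq$ppqqqqqrqrrppqpr  (last char: 'r')
  sorted[9] = qprqprq$ppqqqqqrqrrpp  (last char: 'p')
  sorted[10] = qqqqqrqrrppqprqprq$pp  (last char: 'p')
  sorted[11] = qqqqrqrrppqprqprq$ppq  (last char: 'q')
  sorted[12] = qqqrqrrppqprqprq$ppqq  (last char: 'q')
  sorted[13] = qqrqrrppqprqprq$ppqqq  (last char: 'q')
  sorted[14] = qrqrrppqprqprq$ppqqqq  (last char: 'q')
  sorted[15] = qrrppqprqprq$ppqqqqqr  (last char: 'r')
  sorted[16] = rppqprqprq$ppqqqqqrqr  (last char: 'r')
  sorted[17] = rq$ppqqqqqrqrrppqprqp  (last char: 'p')
  sorted[18] = rqprq$ppqqqqqrqrrppqp  (last char: 'p')
  sorted[19] = rqrrppqprqprq$ppqqqqq  (last char: 'q')
  sorted[20] = rrppqprqprq$ppqqqqqrq  (last char: 'q')
Last column: qr$ppqqrrppqqqqrrppqq
Original string S is at sorted index 2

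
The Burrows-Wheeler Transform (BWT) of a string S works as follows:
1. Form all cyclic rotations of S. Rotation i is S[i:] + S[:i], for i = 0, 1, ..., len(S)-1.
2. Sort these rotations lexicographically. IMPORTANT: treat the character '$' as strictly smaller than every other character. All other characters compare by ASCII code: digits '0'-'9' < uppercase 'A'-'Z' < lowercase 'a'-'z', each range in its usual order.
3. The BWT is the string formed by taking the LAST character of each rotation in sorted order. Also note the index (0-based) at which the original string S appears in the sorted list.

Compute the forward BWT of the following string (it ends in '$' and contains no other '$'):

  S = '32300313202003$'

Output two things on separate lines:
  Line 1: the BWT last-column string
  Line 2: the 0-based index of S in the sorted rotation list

Answer: 32320030330201$
14

Derivation:
All 15 rotations (rotation i = S[i:]+S[:i]):
  rot[0] = 32300313202003$
  rot[1] = 2300313202003$3
  rot[2] = 300313202003$32
  rot[3] = 00313202003$323
  rot[4] = 0313202003$3230
  rot[5] = 313202003$32300
  rot[6] = 13202003$323003
  rot[7] = 3202003$3230031
  rot[8] = 202003$32300313
  rot[9] = 02003$323003132
  rot[10] = 2003$3230031320
  rot[11] = 003$32300313202
  rot[12] = 03$323003132020
  rot[13] = 3$3230031320200
  rot[14] = $32300313202003
Sorted (with $ < everything):
  sorted[0] = $32300313202003  (last char: '3')
  sorted[1] = 003$32300313202  (last char: '2')
  sorted[2] = 00313202003$323  (last char: '3')
  sorted[3] = 02003$323003132  (last char: '2')
  sorted[4] = 03$323003132020  (last char: '0')
  sorted[5] = 0313202003$3230  (last char: '0')
  sorted[6] = 13202003$323003  (last char: '3')
  sorted[7] = 2003$3230031320  (last char: '0')
  sorted[8] = 202003$32300313  (last char: '3')
  sorted[9] = 2300313202003$3  (last char: '3')
  sorted[10] = 3$3230031320200  (last char: '0')
  sorted[11] = 300313202003$32  (last char: '2')
  sorted[12] = 313202003$32300  (last char: '0')
  sorted[13] = 3202003$3230031  (last char: '1')
  sorted[14] = 32300313202003$  (last char: '$')
Last column: 32320030330201$
Original string S is at sorted index 14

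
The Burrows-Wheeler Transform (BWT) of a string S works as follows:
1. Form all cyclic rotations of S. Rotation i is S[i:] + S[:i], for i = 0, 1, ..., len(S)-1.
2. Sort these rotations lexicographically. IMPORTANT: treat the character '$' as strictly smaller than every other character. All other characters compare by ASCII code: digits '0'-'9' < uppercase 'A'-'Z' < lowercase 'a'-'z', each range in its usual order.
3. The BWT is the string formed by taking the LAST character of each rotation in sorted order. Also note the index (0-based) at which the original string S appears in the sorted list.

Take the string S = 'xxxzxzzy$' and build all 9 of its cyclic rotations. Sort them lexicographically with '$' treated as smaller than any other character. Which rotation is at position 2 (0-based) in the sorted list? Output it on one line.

All 9 rotations (rotation i = S[i:]+S[:i]):
  rot[0] = xxxzxzzy$
  rot[1] = xxzxzzy$x
  rot[2] = xzxzzy$xx
  rot[3] = zxzzy$xxx
  rot[4] = xzzy$xxxz
  rot[5] = zzy$xxxzx
  rot[6] = zy$xxxzxz
  rot[7] = y$xxxzxzz
  rot[8] = $xxxzxzzy
Sorted (with $ < everything):
  sorted[0] = $xxxzxzzy
  sorted[1] = xxxzxzzy$
  sorted[2] = xxzxzzy$x
  sorted[3] = xzxzzy$xx
  sorted[4] = xzzy$xxxz
  sorted[5] = y$xxxzxzz
  sorted[6] = zxzzy$xxx
  sorted[7] = zy$xxxzxz
  sorted[8] = zzy$xxxzx
sorted[2] = xxzxzzy$x

Answer: xxzxzzy$x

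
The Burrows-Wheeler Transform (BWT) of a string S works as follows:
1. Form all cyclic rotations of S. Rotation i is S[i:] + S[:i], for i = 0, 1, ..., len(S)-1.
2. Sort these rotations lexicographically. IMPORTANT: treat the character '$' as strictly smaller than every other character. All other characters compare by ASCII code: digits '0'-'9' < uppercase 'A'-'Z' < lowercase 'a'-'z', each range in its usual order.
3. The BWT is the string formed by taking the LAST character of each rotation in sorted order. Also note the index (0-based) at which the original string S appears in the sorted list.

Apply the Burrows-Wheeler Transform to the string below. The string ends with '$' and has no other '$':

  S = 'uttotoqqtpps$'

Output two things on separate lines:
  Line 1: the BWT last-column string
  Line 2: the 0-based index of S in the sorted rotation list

Answer: stttpoqpotqu$
12

Derivation:
All 13 rotations (rotation i = S[i:]+S[:i]):
  rot[0] = uttotoqqtpps$
  rot[1] = ttotoqqtpps$u
  rot[2] = totoqqtpps$ut
  rot[3] = otoqqtpps$utt
  rot[4] = toqqtpps$utto
  rot[5] = oqqtpps$uttot
  rot[6] = qqtpps$uttoto
  rot[7] = qtpps$uttotoq
  rot[8] = tpps$uttotoqq
  rot[9] = pps$uttotoqqt
  rot[10] = ps$uttotoqqtp
  rot[11] = s$uttotoqqtpp
  rot[12] = $uttotoqqtpps
Sorted (with $ < everything):
  sorted[0] = $uttotoqqtpps  (last char: 's')
  sorted[1] = oqqtpps$uttot  (last char: 't')
  sorted[2] = otoqqtpps$utt  (last char: 't')
  sorted[3] = pps$uttotoqqt  (last char: 't')
  sorted[4] = ps$uttotoqqtp  (last char: 'p')
  sorted[5] = qqtpps$uttoto  (last char: 'o')
  sorted[6] = qtpps$uttotoq  (last char: 'q')
  sorted[7] = s$uttotoqqtpp  (last char: 'p')
  sorted[8] = toqqtpps$utto  (last char: 'o')
  sorted[9] = totoqqtpps$ut  (last char: 't')
  sorted[10] = tpps$uttotoqq  (last char: 'q')
  sorted[11] = ttotoqqtpps$u  (last char: 'u')
  sorted[12] = uttotoqqtpps$  (last char: '$')
Last column: stttpoqpotqu$
Original string S is at sorted index 12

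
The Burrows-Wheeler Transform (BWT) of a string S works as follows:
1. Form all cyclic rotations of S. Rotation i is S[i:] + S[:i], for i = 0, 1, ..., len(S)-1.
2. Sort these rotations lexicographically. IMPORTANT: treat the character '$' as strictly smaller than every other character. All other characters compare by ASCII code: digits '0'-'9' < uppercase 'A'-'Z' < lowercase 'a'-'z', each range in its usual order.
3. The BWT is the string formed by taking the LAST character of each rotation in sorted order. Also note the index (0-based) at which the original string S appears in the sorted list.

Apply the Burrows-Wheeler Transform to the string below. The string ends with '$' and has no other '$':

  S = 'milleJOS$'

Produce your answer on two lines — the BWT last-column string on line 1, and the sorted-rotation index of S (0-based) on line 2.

All 9 rotations (rotation i = S[i:]+S[:i]):
  rot[0] = milleJOS$
  rot[1] = illeJOS$m
  rot[2] = lleJOS$mi
  rot[3] = leJOS$mil
  rot[4] = eJOS$mill
  rot[5] = JOS$mille
  rot[6] = OS$milleJ
  rot[7] = S$milleJO
  rot[8] = $milleJOS
Sorted (with $ < everything):
  sorted[0] = $milleJOS  (last char: 'S')
  sorted[1] = JOS$mille  (last char: 'e')
  sorted[2] = OS$milleJ  (last char: 'J')
  sorted[3] = S$milleJO  (last char: 'O')
  sorted[4] = eJOS$mill  (last char: 'l')
  sorted[5] = illeJOS$m  (last char: 'm')
  sorted[6] = leJOS$mil  (last char: 'l')
  sorted[7] = lleJOS$mi  (last char: 'i')
  sorted[8] = milleJOS$  (last char: '$')
Last column: SeJOlmli$
Original string S is at sorted index 8

Answer: SeJOlmli$
8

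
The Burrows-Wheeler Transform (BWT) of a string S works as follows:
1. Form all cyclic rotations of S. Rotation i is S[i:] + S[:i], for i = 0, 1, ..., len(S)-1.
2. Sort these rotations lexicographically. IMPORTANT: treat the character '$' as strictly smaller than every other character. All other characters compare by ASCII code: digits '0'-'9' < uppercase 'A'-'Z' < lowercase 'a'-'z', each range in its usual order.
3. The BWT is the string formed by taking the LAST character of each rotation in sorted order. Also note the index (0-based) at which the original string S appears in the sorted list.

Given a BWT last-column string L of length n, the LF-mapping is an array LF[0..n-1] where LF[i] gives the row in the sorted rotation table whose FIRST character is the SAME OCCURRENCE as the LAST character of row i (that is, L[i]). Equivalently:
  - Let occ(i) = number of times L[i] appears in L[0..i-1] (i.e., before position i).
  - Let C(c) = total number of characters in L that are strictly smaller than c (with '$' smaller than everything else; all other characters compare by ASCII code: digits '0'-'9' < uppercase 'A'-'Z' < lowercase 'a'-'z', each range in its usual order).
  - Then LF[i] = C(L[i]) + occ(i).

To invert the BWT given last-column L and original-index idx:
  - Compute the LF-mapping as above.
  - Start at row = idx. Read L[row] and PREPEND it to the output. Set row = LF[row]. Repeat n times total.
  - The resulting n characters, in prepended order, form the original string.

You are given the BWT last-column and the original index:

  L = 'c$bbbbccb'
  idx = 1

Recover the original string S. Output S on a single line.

Answer: bbbbbccc$

Derivation:
LF mapping: 6 0 1 2 3 4 7 8 5
Walk LF starting at row 1, prepending L[row]:
  step 1: row=1, L[1]='$', prepend. Next row=LF[1]=0
  step 2: row=0, L[0]='c', prepend. Next row=LF[0]=6
  step 3: row=6, L[6]='c', prepend. Next row=LF[6]=7
  step 4: row=7, L[7]='c', prepend. Next row=LF[7]=8
  step 5: row=8, L[8]='b', prepend. Next row=LF[8]=5
  step 6: row=5, L[5]='b', prepend. Next row=LF[5]=4
  step 7: row=4, L[4]='b', prepend. Next row=LF[4]=3
  step 8: row=3, L[3]='b', prepend. Next row=LF[3]=2
  step 9: row=2, L[2]='b', prepend. Next row=LF[2]=1
Reversed output: bbbbbccc$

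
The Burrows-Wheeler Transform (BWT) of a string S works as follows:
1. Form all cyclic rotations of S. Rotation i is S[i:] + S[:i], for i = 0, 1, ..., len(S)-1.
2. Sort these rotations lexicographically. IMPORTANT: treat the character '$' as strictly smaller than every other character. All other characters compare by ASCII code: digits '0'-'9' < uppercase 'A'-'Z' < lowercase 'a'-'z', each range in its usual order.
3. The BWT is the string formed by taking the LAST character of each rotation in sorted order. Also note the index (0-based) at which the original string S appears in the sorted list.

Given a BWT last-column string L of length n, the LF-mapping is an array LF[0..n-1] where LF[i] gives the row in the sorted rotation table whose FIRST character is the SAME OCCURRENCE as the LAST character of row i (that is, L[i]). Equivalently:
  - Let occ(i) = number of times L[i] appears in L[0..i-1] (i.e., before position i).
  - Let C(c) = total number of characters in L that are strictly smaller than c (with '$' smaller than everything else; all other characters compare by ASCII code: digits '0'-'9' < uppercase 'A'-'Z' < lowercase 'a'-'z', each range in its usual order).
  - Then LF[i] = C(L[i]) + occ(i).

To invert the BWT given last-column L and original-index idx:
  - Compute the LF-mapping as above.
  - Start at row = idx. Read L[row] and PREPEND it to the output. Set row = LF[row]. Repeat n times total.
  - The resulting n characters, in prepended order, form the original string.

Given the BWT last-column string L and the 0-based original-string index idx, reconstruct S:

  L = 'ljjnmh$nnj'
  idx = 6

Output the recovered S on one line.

LF mapping: 5 2 3 7 6 1 0 8 9 4
Walk LF starting at row 6, prepending L[row]:
  step 1: row=6, L[6]='$', prepend. Next row=LF[6]=0
  step 2: row=0, L[0]='l', prepend. Next row=LF[0]=5
  step 3: row=5, L[5]='h', prepend. Next row=LF[5]=1
  step 4: row=1, L[1]='j', prepend. Next row=LF[1]=2
  step 5: row=2, L[2]='j', prepend. Next row=LF[2]=3
  step 6: row=3, L[3]='n', prepend. Next row=LF[3]=7
  step 7: row=7, L[7]='n', prepend. Next row=LF[7]=8
  step 8: row=8, L[8]='n', prepend. Next row=LF[8]=9
  step 9: row=9, L[9]='j', prepend. Next row=LF[9]=4
  step 10: row=4, L[4]='m', prepend. Next row=LF[4]=6
Reversed output: mjnnnjjhl$

Answer: mjnnnjjhl$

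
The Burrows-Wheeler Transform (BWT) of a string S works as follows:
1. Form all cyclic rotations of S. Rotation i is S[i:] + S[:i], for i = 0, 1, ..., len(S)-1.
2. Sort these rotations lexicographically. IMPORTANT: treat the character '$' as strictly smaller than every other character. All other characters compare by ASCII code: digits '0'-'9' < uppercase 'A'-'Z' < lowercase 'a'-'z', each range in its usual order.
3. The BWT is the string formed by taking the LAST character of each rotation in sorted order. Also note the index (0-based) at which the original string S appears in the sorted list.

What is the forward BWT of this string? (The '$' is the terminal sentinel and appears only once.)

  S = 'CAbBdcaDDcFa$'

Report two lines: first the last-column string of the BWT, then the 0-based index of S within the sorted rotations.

Answer: aCb$aDcFcADdB
3

Derivation:
All 13 rotations (rotation i = S[i:]+S[:i]):
  rot[0] = CAbBdcaDDcFa$
  rot[1] = AbBdcaDDcFa$C
  rot[2] = bBdcaDDcFa$CA
  rot[3] = BdcaDDcFa$CAb
  rot[4] = dcaDDcFa$CAbB
  rot[5] = caDDcFa$CAbBd
  rot[6] = aDDcFa$CAbBdc
  rot[7] = DDcFa$CAbBdca
  rot[8] = DcFa$CAbBdcaD
  rot[9] = cFa$CAbBdcaDD
  rot[10] = Fa$CAbBdcaDDc
  rot[11] = a$CAbBdcaDDcF
  rot[12] = $CAbBdcaDDcFa
Sorted (with $ < everything):
  sorted[0] = $CAbBdcaDDcFa  (last char: 'a')
  sorted[1] = AbBdcaDDcFa$C  (last char: 'C')
  sorted[2] = BdcaDDcFa$CAb  (last char: 'b')
  sorted[3] = CAbBdcaDDcFa$  (last char: '$')
  sorted[4] = DDcFa$CAbBdca  (last char: 'a')
  sorted[5] = DcFa$CAbBdcaD  (last char: 'D')
  sorted[6] = Fa$CAbBdcaDDc  (last char: 'c')
  sorted[7] = a$CAbBdcaDDcF  (last char: 'F')
  sorted[8] = aDDcFa$CAbBdc  (last char: 'c')
  sorted[9] = bBdcaDDcFa$CA  (last char: 'A')
  sorted[10] = cFa$CAbBdcaDD  (last char: 'D')
  sorted[11] = caDDcFa$CAbBd  (last char: 'd')
  sorted[12] = dcaDDcFa$CAbB  (last char: 'B')
Last column: aCb$aDcFcADdB
Original string S is at sorted index 3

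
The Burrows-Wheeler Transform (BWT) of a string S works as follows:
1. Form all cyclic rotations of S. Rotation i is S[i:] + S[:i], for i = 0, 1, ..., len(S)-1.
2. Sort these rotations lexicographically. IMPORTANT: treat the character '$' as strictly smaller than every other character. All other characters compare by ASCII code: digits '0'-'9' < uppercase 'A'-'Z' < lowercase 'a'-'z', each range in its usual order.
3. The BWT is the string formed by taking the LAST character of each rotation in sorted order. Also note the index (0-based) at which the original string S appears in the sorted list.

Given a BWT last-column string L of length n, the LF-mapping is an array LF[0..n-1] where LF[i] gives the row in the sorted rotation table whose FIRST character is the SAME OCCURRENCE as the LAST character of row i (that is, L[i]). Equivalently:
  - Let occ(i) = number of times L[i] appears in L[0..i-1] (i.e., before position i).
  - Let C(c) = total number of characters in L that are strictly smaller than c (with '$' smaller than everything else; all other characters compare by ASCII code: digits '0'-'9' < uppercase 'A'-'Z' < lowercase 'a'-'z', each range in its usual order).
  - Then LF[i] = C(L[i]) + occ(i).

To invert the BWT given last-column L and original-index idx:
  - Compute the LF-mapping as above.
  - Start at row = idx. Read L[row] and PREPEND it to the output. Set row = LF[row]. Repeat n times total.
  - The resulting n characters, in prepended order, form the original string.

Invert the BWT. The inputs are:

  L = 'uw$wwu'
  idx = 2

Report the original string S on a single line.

Answer: uwwwu$

Derivation:
LF mapping: 1 3 0 4 5 2
Walk LF starting at row 2, prepending L[row]:
  step 1: row=2, L[2]='$', prepend. Next row=LF[2]=0
  step 2: row=0, L[0]='u', prepend. Next row=LF[0]=1
  step 3: row=1, L[1]='w', prepend. Next row=LF[1]=3
  step 4: row=3, L[3]='w', prepend. Next row=LF[3]=4
  step 5: row=4, L[4]='w', prepend. Next row=LF[4]=5
  step 6: row=5, L[5]='u', prepend. Next row=LF[5]=2
Reversed output: uwwwu$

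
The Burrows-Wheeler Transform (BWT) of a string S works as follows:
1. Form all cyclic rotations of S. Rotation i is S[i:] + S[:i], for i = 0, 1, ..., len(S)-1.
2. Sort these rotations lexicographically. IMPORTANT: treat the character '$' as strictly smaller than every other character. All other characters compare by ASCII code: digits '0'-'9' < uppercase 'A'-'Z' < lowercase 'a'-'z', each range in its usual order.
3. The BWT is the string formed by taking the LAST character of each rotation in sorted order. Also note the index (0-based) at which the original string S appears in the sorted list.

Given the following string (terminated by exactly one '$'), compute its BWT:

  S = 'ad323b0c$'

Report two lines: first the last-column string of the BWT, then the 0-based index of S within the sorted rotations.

Answer: cb3d2$30a
5

Derivation:
All 9 rotations (rotation i = S[i:]+S[:i]):
  rot[0] = ad323b0c$
  rot[1] = d323b0c$a
  rot[2] = 323b0c$ad
  rot[3] = 23b0c$ad3
  rot[4] = 3b0c$ad32
  rot[5] = b0c$ad323
  rot[6] = 0c$ad323b
  rot[7] = c$ad323b0
  rot[8] = $ad323b0c
Sorted (with $ < everything):
  sorted[0] = $ad323b0c  (last char: 'c')
  sorted[1] = 0c$ad323b  (last char: 'b')
  sorted[2] = 23b0c$ad3  (last char: '3')
  sorted[3] = 323b0c$ad  (last char: 'd')
  sorted[4] = 3b0c$ad32  (last char: '2')
  sorted[5] = ad323b0c$  (last char: '$')
  sorted[6] = b0c$ad323  (last char: '3')
  sorted[7] = c$ad323b0  (last char: '0')
  sorted[8] = d323b0c$a  (last char: 'a')
Last column: cb3d2$30a
Original string S is at sorted index 5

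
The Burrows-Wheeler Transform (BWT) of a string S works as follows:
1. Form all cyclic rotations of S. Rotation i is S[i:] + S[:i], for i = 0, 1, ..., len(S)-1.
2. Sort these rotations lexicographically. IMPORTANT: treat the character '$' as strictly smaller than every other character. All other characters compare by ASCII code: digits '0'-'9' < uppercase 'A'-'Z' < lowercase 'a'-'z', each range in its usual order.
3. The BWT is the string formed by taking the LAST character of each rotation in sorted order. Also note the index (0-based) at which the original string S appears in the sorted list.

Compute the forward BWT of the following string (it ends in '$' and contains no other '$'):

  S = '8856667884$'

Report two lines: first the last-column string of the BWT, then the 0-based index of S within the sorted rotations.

Answer: 4885666887$
10

Derivation:
All 11 rotations (rotation i = S[i:]+S[:i]):
  rot[0] = 8856667884$
  rot[1] = 856667884$8
  rot[2] = 56667884$88
  rot[3] = 6667884$885
  rot[4] = 667884$8856
  rot[5] = 67884$88566
  rot[6] = 7884$885666
  rot[7] = 884$8856667
  rot[8] = 84$88566678
  rot[9] = 4$885666788
  rot[10] = $8856667884
Sorted (with $ < everything):
  sorted[0] = $8856667884  (last char: '4')
  sorted[1] = 4$885666788  (last char: '8')
  sorted[2] = 56667884$88  (last char: '8')
  sorted[3] = 6667884$885  (last char: '5')
  sorted[4] = 667884$8856  (last char: '6')
  sorted[5] = 67884$88566  (last char: '6')
  sorted[6] = 7884$885666  (last char: '6')
  sorted[7] = 84$88566678  (last char: '8')
  sorted[8] = 856667884$8  (last char: '8')
  sorted[9] = 884$8856667  (last char: '7')
  sorted[10] = 8856667884$  (last char: '$')
Last column: 4885666887$
Original string S is at sorted index 10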